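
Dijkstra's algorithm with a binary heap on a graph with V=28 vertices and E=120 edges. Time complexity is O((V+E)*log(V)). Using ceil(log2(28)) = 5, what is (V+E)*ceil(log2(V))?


Dijkstra with a binary heap: each vertex is extracted once, each edge may relax once.
Each heap operation costs O(log V).
V + E = 28 + 120 = 148
ceil(log2(28)) = 5 (since 2^4 = 16 < 28 <= 32 = 2^5)
Total heap work = (V+E) * ceil(log2(V)) = 148 * 5 = 740


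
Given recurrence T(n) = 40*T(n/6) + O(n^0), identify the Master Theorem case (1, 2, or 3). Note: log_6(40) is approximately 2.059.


Master Theorem parameters: a=40, b=6, c=0
log_b(a) = 2.059
Compare b^c with a: 6^0 = 1 < 40, so c < log_b(a).
Comparing c=0 vs log_b(a)=2.059:
0 < 2.059 => Case 1
Result: T(n) = O(n^(log_6 40)) ~ O(n^2.059)
Master Theorem case = 1


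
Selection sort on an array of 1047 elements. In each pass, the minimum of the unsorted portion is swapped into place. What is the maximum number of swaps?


Selection sort performs one swap per pass:
  Pass 1: find min in positions 0 to 1046, swap with position 0
  Pass 2: find min in positions 1 to 1046, swap with position 1
  Pass 3: find min in positions 2 to 1046, swap with position 2
  Pass 4: find min in positions 3 to 1046, swap with position 3
  Pass 5: find min in positions 4 to 1046, swap with position 4
  ... (1041 more passes)
Total passes (and swaps) = n - 1 = 1047 - 1 = 1046


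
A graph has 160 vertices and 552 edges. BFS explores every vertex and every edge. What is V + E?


A full BFS traversal dequeues each vertex once and examines each edge once.
Vertex visits: 160
Edge visits: 552
V + E = 160 + 552 = 712


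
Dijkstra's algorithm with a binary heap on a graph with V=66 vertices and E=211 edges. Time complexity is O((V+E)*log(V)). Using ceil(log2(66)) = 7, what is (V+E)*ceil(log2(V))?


Dijkstra with a binary heap: each vertex is extracted once, each edge may relax once.
Each heap operation costs O(log V).
V + E = 66 + 211 = 277
ceil(log2(66)) = 7 (since 2^6 = 64 < 66 <= 128 = 2^7)
Total heap work = (V+E) * ceil(log2(V)) = 277 * 7 = 1939


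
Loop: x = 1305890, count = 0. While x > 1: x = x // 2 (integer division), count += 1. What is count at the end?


The variable x halves each step:
x = 1305890 -> 652945 -> 326472 -> 163236 -> 81618 -> 40809 -> 20404 -> 10202 -> 5101 -> 2550 -> 1275 -> 637 -> 318 -> 159 -> 79 -> 39 -> 19 -> 9 -> 4 -> 2 -> 1
Number of halvings = floor(log2(1305890)) = 20


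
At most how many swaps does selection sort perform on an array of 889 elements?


Each of the 888 passes places one element in its final position.
Pass 1: swap minimum into position 0
Pass 2: swap minimum of remaining into position 1
...
Pass 888: last two elements, one swap
Maximum swaps = 889 - 1 = 888


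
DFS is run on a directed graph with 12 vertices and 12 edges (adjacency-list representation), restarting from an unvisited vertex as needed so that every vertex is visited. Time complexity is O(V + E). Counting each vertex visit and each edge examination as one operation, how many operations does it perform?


A full DFS traversal processes each vertex exactly once (push/pop on stack).
Each directed edge is examined once.
V = 12, E = 12
V + E = 24


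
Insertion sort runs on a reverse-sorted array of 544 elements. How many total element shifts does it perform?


Sum of shifts = 1 + 2 + 3 + ... + 543
= 544 * 543 / 2
= 295392 / 2
= 147696


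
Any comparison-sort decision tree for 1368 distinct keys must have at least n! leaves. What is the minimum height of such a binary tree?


A binary decision tree of height h has at most 2^h leaves and needs at least n! of them, so h >= ceil(log2(n!)).
1368! is far too large to multiply out, so use Stirling's series:
  ln(n!) ~ n ln n - n + (1/2) ln(2 pi n) + 1/(12n)  (error below 1/(360 n^3), negligible here)
  ln(1368) = 7.2211051
  n ln n = 1368 * 7.2211051 = 9878.4718
  (1/2) ln(2 pi * 1368) = (1/2) ln(8595.3975) = 4.5295
  1/(12*1368) = 0.0001
  ln(1368!) ~ 9878.4718 - 1368 + 4.5295 + 0.0001 = 8515.0014
Convert to base 2: log2(1368!) = 8515.0014 / ln 2 = 8515.0014 / 0.69314718 = 12284.5503
ceil(12284.5503) = 12285


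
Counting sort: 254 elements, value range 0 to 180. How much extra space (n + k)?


n = 254 (output array)
k = 181 (count array for 181 distinct values)
Extra space = 254 + 181 = 435


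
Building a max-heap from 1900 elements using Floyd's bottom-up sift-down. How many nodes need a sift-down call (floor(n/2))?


In a heap of 1900 elements (0-indexed array):
  Last element index: 1899
  Parent of last element: floor((1899 - 1) / 2) = 949
  Internal nodes: indices 0 to 949
  Count = floor(1900/2) = 950


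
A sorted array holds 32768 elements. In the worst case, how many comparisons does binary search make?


Halving sequence: 32768 -> 16384 -> 8192 -> 4096 -> 2048 -> 1024 -> 512 -> 256 -> 128 -> 64 -> 32 -> 16 -> 8 -> 4 -> 2 -> 1
Number of halvings = 15
Max comparisons = 15 + 1 = 16


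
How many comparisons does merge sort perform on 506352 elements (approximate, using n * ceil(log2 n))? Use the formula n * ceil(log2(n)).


Recursion depth: ceil(log2(506352)) = 19
Each recursion level merges n = 506352 elements
Total = 506352 * 19 = 9620688


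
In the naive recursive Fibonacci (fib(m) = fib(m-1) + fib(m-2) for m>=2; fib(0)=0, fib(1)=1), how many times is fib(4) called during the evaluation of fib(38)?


Let N(m) = number of times fib(m) is called while evaluating fib(38).
N(38) = 1 (the initial call).
N(37) = 1 (only fib(38) calls it).
For 1 <= m <= 36: fib(m) is called by fib(m+1) and fib(m+2), so
  N(m) = N(m+1) + N(m+2).
fib(0) is called only by fib(2), so N(0) = N(2).
Walk down from m=38:
  N(38)=1, N(37)=1, N(36)=2, N(35)=3, N(34)=5, N(33)=8, N(32)=13, N(31)=21, N(30)=34, N(29)=55, N(28)=89, N(27)=144, N(26)=233, N(25)=377, N(24)=610, N(23)=987, N(22)=1597, N(21)=2584, N(20)=4181, N(19)=6765, N(18)=10946, N(17)=17711, N(16)=28657, N(15)=46368, N(14)=75025, N(13)=121393, N(12)=196418, N(11)=317811, N(10)=514229, N(9)=832040, N(8)=1346269, N(7)=2178309, N(6)=3524578, N(5)=5702887, N(4)=9227465
N(4) = 9227465


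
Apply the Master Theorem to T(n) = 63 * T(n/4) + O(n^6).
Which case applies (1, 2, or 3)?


The Master Theorem: T(n) = a*T(n/b) + O(n^c)
  a = 63, b = 4, c = 6
log_b(a) = log_4(63) ~ 2.989
Compare b^c with a: 4^6 = 4096 > 63, so c > log_b(a).
Since c > log_b(a), Case 3 applies.
T(n) = O(n^6)
Master Theorem case = 3


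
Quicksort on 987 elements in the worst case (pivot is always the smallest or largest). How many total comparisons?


In the worst case, each partition step picks the worst pivot:
  Partition 1: 986 comparisons (n-1 elements to compare)
  Partition 2: 985 comparisons
  Partition 3: 984 comparisons
  Partition 4: 983 comparisons
  Partition 5: 982 comparisons
  ...
  Last partition: 0 comparisons
Total = (n-1) + (n-2) + ... + 1 + 0 = n*(n-1)/2
= 987*986/2 = 486591


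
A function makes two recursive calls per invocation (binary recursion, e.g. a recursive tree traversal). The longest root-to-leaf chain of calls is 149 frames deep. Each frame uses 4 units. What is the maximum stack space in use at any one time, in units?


Binary recursion: the two calls run one after the other, so only one root-to-leaf chain of frames is on the stack at a time.
Maximum depth (longest chain) = 149 frames
Each frame = 4 units
Max stack space = 149 * 4 = 596


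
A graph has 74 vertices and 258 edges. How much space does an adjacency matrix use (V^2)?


Adjacency matrix: V x V grid of entries
Space = V^2 = 74^2 = 74 * 74 = 5476


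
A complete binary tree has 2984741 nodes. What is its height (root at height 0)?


In a complete binary tree, level k holds nodes 2^k .. 2^(k+1)-1 (1-indexed).
Height = floor(log2(n)) = floor(log2(2984741)) = 21
Check: 2^21 = 2097152 <= 2984741 < 4194304 = 2^22


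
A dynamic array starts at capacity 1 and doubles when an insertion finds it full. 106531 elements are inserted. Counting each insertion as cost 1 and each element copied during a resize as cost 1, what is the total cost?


n = 106531
Insertion costs: 106531
Resizes copy 1, 2, 4, ... up to the largest power of 2 that is <= n-1 = 106530, i.e. 65536.
Copy costs = 1 + 2 + 4 + 8 + 16 + 32 + 64 + 128 + 256 + 512 + 1024 + 2048 + 4096 + 8192 + 16384 + 32768 + 65536 = 131071
Total = 106531 + 131071 = 237602


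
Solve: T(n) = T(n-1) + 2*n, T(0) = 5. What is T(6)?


Expanding the recurrence:
T(6) = T(5) + 2*6
       = T(4) + 2*5 + 2*6
       ...
       = T(0) + 2*(1 + 2 + ... + 6)
       = 5 + 2 * 6*7/2
       = 5 + 2 * 21
       = 5 + 42 = 47


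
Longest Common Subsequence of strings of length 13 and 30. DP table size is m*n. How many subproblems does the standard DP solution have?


DP table indexed by positions in both strings.
First string: 13 positions
Second string: 30 positions
Total = 13 * 30 = 390


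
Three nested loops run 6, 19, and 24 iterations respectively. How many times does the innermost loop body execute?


Loop 1 (outermost): 6 iterations
Loop 2 (middle): 19 iterations per outer
Loop 3 (innermost): 24 iterations per middle
Total = 6 * 19 * 24 = 2736


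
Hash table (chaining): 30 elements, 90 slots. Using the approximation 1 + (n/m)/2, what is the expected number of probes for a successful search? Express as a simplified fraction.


Computing expected probes:
alpha = 30/90
= 1 + alpha/2
= 1 + 30/(2*90)
= (2*90 + 30) / (2*90)
= 210/180 = 7/6


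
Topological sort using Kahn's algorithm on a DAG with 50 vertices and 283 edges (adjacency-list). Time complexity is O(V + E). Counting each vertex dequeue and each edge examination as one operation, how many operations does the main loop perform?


Kahn's algorithm:
  1. Compute in-degrees: O(V + E)
  2. Process queue: each vertex dequeued once (O(V))
     each edge examined once (O(E))
Total = V + E = 50 + 283 = 333


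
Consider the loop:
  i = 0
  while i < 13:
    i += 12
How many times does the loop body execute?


Starting at i = 0, each iteration adds 12.
Iterations until i >= 13:
  Iteration 1: i = 0 -> i = 12
  Iteration 2: i = 12 -> i = 24
Total iterations = ceil(13/12) = 2


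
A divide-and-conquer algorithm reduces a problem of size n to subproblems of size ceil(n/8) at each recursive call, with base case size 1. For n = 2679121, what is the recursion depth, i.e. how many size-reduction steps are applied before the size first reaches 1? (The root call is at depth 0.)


Each step divides the size by 8 (rounding up); after k steps the size is ceil(n/8^k), which equals 1 exactly when 8^k >= n.
So the depth is the smallest k with 8^k >= 2679121, i.e. ceil(log_8(2679121)).
8^7 = 2097152 < 2679121 <= 16777216 = 8^8
Recursion depth = 8


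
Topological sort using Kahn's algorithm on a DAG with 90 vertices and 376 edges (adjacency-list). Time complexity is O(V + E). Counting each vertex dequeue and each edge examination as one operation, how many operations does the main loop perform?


Kahn's algorithm:
  1. Compute in-degrees: O(V + E)
  2. Process queue: each vertex dequeued once (O(V))
     each edge examined once (O(E))
Total = V + E = 90 + 376 = 466


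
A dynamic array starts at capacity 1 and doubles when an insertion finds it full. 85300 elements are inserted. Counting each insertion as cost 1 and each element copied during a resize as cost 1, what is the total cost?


n = 85300
Insertion costs: 85300
Resizes copy 1, 2, 4, ... up to the largest power of 2 that is <= n-1 = 85299, i.e. 65536.
Copy costs = 1 + 2 + 4 + 8 + 16 + 32 + 64 + 128 + 256 + 512 + 1024 + 2048 + 4096 + 8192 + 16384 + 32768 + 65536 = 131071
Total = 85300 + 131071 = 216371


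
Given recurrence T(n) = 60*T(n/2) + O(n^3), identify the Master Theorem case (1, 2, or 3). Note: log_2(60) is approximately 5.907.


Master Theorem parameters: a=60, b=2, c=3
log_b(a) = 5.907
Compare b^c with a: 2^3 = 8 < 60, so c < log_b(a).
Comparing c=3 vs log_b(a)=5.907:
3 < 5.907 => Case 1
Result: T(n) = O(n^(log_2 60)) ~ O(n^5.907)
Master Theorem case = 1


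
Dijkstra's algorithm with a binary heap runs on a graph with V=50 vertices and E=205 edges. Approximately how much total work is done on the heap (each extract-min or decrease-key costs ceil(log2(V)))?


Dijkstra with a binary heap: each vertex is extracted once, each edge may relax once.
Each heap operation costs O(log V).
V + E = 50 + 205 = 255
ceil(log2(50)) = 6 (since 2^5 = 32 < 50 <= 64 = 2^6)
Total heap work = (V+E) * ceil(log2(V)) = 255 * 6 = 1530


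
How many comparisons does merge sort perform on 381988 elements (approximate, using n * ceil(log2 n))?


Recursion depth: ceil(log2(381988)) = 19
Each recursion level merges n = 381988 elements
Total = 381988 * 19 = 7257772


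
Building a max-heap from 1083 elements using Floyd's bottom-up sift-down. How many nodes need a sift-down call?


In a heap of 1083 elements (0-indexed array):
  Last element index: 1082
  Parent of last element: floor((1082 - 1) / 2) = 540
  Internal nodes: indices 0 to 540
  Count = floor(1083/2) = 541


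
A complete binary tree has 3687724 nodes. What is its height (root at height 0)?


In a complete binary tree, level k holds nodes 2^k .. 2^(k+1)-1 (1-indexed).
Height = floor(log2(n)) = floor(log2(3687724)) = 21
Check: 2^21 = 2097152 <= 3687724 < 4194304 = 2^22


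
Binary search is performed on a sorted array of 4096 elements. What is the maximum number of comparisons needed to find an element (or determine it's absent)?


Binary search halves the search space each comparison:
  Step 1: search space = 4096 -> 2048
  Step 2: search space = 2048 -> 1024
  Step 3: search space = 1024 -> 512
  Step 4: search space = 512 -> 256
  Step 5: search space = 256 -> 128
  Step 6: search space = 128 -> 64
  Step 7: search space = 64 -> 32
  Step 8: search space = 32 -> 16
  Step 9: search space = 16 -> 8
  Step 10: search space = 8 -> 4
  Step 11: search space = 4 -> 2
  Step 12: search space = 2 -> 1
  Step 13: search space = 1 (final check)
Maximum comparisons = floor(log2(4096)) + 1 = 12 + 1 = 13


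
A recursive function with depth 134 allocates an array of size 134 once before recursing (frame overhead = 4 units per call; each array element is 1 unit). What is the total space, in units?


Array allocation: 134 units (allocated once)
Stack frames: 134 deep * 4 per frame = 536 units
Total = 134 + 536 = 670


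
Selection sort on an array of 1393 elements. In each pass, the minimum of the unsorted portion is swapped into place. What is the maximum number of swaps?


Selection sort performs one swap per pass:
  Pass 1: find min in positions 0 to 1392, swap with position 0
  Pass 2: find min in positions 1 to 1392, swap with position 1
  Pass 3: find min in positions 2 to 1392, swap with position 2
  Pass 4: find min in positions 3 to 1392, swap with position 3
  Pass 5: find min in positions 4 to 1392, swap with position 4
  ... (1387 more passes)
Total passes (and swaps) = n - 1 = 1393 - 1 = 1392


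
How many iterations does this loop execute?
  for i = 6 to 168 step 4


The loop variable i takes values starting at 6 and increments by 4 each iteration.
Sequence: i = 6, 10, 14, 18, 22, 26, 30, 34, 38, ...
The upper bound 168 is inclusive, so the count is floor((last - first) / step) + 1:
floor((168 - 6) / 4) + 1 = floor(162/4) + 1 = 40 + 1 = 41


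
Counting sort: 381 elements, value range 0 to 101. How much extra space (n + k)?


n = 381 (output array)
k = 102 (count array for 102 distinct values)
Extra space = 381 + 102 = 483


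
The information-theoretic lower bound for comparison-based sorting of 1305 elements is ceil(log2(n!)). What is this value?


A binary decision tree of height h has at most 2^h leaves and needs at least n! of them, so h >= ceil(log2(n!)).
1305! is far too large to multiply out, so use Stirling's series:
  ln(n!) ~ n ln n - n + (1/2) ln(2 pi n) + 1/(12n)  (error below 1/(360 n^3), negligible here)
  ln(1305) = 7.1739583
  n ln n = 1305 * 7.1739583 = 9362.0156
  (1/2) ln(2 pi * 1305) = (1/2) ln(8199.5568) = 4.5059
  1/(12*1305) = 0.0001
  ln(1305!) ~ 9362.0156 - 1305 + 4.5059 + 0.0001 = 8061.5216
Convert to base 2: log2(1305!) = 8061.5216 / ln 2 = 8061.5216 / 0.69314718 = 11630.3172
ceil(11630.3172) = 11631


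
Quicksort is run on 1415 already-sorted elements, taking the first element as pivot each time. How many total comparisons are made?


Sum of comparisons per partition:
1414 + 1413 + ... + 1 + 0
= 1415 * (1415 - 1) / 2
= 1415 * 1414 / 2
= 1000405


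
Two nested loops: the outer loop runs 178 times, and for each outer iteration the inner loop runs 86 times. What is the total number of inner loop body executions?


Outer loop: 178 iterations
Inner loop: 86 iterations per outer iteration
Total = 178 * 86 = 15308


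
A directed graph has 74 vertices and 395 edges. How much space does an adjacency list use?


Adjacency list: one list head per vertex + one entry per edge
Vertex heads: 74
Edge entries: 395
Total = 74 + 395 = 469


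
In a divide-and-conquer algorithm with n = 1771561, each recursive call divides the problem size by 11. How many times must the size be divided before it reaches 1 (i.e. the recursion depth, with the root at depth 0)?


Number of divisions = log_11(1771561)
Sizes: 1771561 -> 161051 -> 14641 -> 1331 -> 121 -> 11 -> 1 (6 divisions)
Recursion depth = 6


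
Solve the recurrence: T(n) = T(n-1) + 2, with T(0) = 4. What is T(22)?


Unrolling the recurrence:
T(22) = T(21) + 2
       = T(20) + 2 + 2
       = T(19) + 2*3
       ...
       = T(0) + 2*22
       = 4 + 44 = 48


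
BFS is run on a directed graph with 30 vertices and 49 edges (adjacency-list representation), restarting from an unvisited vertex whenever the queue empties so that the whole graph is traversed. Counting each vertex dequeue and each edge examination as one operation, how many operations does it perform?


A full BFS traversal dequeues each vertex exactly once and examines each directed edge exactly once.
V = 30 (vertex processing cost)
E = 49 (edge examination cost)
Total operations proportional to V + E = 30 + 49 = 79


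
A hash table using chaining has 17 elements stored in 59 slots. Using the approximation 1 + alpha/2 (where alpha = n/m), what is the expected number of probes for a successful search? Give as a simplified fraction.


Load factor alpha = n/m = 17/59
Expected probes = 1 + alpha/2 = 1 + 17/(2*59)
= 1 + 17/118
= 118/118 + 17/118
= 135/118


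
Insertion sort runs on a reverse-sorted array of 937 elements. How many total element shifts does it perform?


Sum of shifts = 1 + 2 + 3 + ... + 936
= 937 * 936 / 2
= 877032 / 2
= 438516


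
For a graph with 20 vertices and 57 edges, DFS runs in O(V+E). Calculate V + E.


A full DFS traversal visits each vertex once and examines each edge once.
V = 20
E = 57
Sum = 20 + 57 = 77


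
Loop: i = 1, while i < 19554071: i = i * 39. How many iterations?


i multiplies by 39 each step:
i = 1 -> 39 -> 1521 -> 59319 -> 2313441 -> 90224199 (stop)
Iterations = ceil(log_39(19554071)) = 5


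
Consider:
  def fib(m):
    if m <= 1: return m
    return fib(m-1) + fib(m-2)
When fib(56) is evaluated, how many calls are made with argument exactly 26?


Let N(m) = number of times fib(m) is called while evaluating fib(56).
N(56) = 1 (the initial call).
N(55) = 1 (only fib(56) calls it).
For 1 <= m <= 54: fib(m) is called by fib(m+1) and fib(m+2), so
  N(m) = N(m+1) + N(m+2).
fib(0) is called only by fib(2), so N(0) = N(2).
Walk down from m=56:
  N(56)=1, N(55)=1, N(54)=2, N(53)=3, N(52)=5, N(51)=8, N(50)=13, N(49)=21, N(48)=34, N(47)=55, N(46)=89, N(45)=144, N(44)=233, N(43)=377, N(42)=610, N(41)=987, N(40)=1597, N(39)=2584, N(38)=4181, N(37)=6765, N(36)=10946, N(35)=17711, N(34)=28657, N(33)=46368, N(32)=75025, N(31)=121393, N(30)=196418, N(29)=317811, N(28)=514229, N(27)=832040, N(26)=1346269
N(26) = 1346269


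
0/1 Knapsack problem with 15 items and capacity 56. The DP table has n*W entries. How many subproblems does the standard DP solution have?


The DP table is indexed by (item, capacity).
Rows: 15 items
Columns: 56 capacity values (1 to W)
Total subproblems = 15 * 56 = 840


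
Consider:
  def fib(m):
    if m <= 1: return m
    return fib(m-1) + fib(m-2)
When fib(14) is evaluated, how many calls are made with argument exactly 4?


Let N(m) = number of times fib(m) is called while evaluating fib(14).
N(14) = 1 (the initial call).
N(13) = 1 (only fib(14) calls it).
For 1 <= m <= 12: fib(m) is called by fib(m+1) and fib(m+2), so
  N(m) = N(m+1) + N(m+2).
fib(0) is called only by fib(2), so N(0) = N(2).
Walk down from m=14:
  N(14)=1, N(13)=1, N(12)=2, N(11)=3, N(10)=5, N(9)=8, N(8)=13, N(7)=21, N(6)=34, N(5)=55, N(4)=89
N(4) = 89


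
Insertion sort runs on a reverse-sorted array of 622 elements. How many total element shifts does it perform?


Sum of shifts = 1 + 2 + 3 + ... + 621
= 622 * 621 / 2
= 386262 / 2
= 193131


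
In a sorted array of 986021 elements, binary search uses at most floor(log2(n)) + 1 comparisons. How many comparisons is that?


Halving sequence: 986021 -> 493010 -> 246505 -> 123252 -> 61626 -> 30813 -> 15406 -> 7703 -> 3851 -> 1925 -> 962 -> 481 -> 240 -> 120 -> 60 -> 30 -> 15 -> 7 -> 3 -> 1
Number of halvings = 19
Max comparisons = 19 + 1 = 20


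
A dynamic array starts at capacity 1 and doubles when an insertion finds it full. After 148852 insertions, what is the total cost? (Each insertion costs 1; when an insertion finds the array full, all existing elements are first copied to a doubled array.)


Insertion cost: 148852 (one per element)
Resizes occur just before inserting elements 2, 3, 5, 9, ...
Elements copied at each resize: 1 + 2 + 4 + 8 + 16 + 32 + 64 + 128 + 256 + 512 + 1024 + 2048 + 4096 + 8192 + 16384 + 32768 + 65536 + 131072
Sum of copies = 262143 (geometric series: 2^k - 1)
Total = 148852 + 262143 = 410995


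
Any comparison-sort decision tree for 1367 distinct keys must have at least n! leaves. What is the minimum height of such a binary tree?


A binary decision tree of height h has at most 2^h leaves and needs at least n! of them, so h >= ceil(log2(n!)).
1367! is far too large to multiply out, so use Stirling's series:
  ln(n!) ~ n ln n - n + (1/2) ln(2 pi n) + 1/(12n)  (error below 1/(360 n^3), negligible here)
  ln(1367) = 7.2203738
  n ln n = 1367 * 7.2203738 = 9870.2510
  (1/2) ln(2 pi * 1367) = (1/2) ln(8589.1143) = 4.5291
  1/(12*1367) = 0.0001
  ln(1367!) ~ 9870.2510 - 1367 + 4.5291 + 0.0001 = 8507.7802
Convert to base 2: log2(1367!) = 8507.7802 / ln 2 = 8507.7802 / 0.69314718 = 12274.1323
ceil(12274.1323) = 12275


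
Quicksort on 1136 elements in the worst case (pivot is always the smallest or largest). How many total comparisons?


In the worst case, each partition step picks the worst pivot:
  Partition 1: 1135 comparisons (n-1 elements to compare)
  Partition 2: 1134 comparisons
  Partition 3: 1133 comparisons
  Partition 4: 1132 comparisons
  Partition 5: 1131 comparisons
  ...
  Last partition: 0 comparisons
Total = (n-1) + (n-2) + ... + 1 + 0 = n*(n-1)/2
= 1136*1135/2 = 644680


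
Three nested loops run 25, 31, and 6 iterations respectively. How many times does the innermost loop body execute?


Loop 1 (outermost): 25 iterations
Loop 2 (middle): 31 iterations per outer
Loop 3 (innermost): 6 iterations per middle
Total = 25 * 31 * 6 = 4650


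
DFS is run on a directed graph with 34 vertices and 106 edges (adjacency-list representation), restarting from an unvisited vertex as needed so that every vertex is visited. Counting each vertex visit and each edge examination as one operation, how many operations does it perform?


A full DFS traversal processes each vertex exactly once (push/pop on stack).
Each directed edge is examined once.
V = 34, E = 106
V + E = 140


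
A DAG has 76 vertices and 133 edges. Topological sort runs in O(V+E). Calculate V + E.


V = 76 (vertex processing)
E = 133 (edge processing)
V + E = 76 + 133 = 209


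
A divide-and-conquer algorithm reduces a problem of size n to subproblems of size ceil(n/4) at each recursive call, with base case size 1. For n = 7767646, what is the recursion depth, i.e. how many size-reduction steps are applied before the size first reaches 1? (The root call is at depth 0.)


Each step divides the size by 4 (rounding up); after k steps the size is ceil(n/4^k), which equals 1 exactly when 4^k >= n.
So the depth is the smallest k with 4^k >= 7767646, i.e. ceil(log_4(7767646)).
4^11 = 4194304 < 7767646 <= 16777216 = 4^12
Recursion depth = 12


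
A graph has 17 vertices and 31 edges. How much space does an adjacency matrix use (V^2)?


Adjacency matrix: V x V grid of entries
Space = V^2 = 17^2 = 17 * 17 = 289


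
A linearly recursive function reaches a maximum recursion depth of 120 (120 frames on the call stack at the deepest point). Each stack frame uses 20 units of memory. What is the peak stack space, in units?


Maximum recursion depth = 120 frames
Memory per frame = 20 units
Total stack space = depth * frame_size
= 120 * 20 = 2400


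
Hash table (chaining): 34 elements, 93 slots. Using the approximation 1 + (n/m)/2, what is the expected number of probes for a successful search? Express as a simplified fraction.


Computing expected probes:
alpha = 34/93
= 1 + alpha/2
= 1 + 34/(2*93)
= (2*93 + 34) / (2*93)
= 220/186 = 110/93


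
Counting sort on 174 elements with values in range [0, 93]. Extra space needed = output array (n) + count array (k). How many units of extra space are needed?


Output array size: 174 (to store sorted result)
Count array size: 94 (one slot per possible value, range 0 to 93)
Total extra space = 174 + 94 = 268


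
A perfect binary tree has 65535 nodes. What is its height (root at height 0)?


For a perfect binary tree of height h: n = 2^(h+1) - 1, so h = log2(n+1) - 1.
  n + 1 = 65536 = 2^16
  log2(65536) = 16
  height = 16 - 1 = 15


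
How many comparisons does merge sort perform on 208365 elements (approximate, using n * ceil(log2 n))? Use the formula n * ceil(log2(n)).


Recursion depth: ceil(log2(208365)) = 18
Each recursion level merges n = 208365 elements
Total = 208365 * 18 = 3750570


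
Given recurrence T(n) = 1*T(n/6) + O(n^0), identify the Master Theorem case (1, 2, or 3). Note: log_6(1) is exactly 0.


Master Theorem parameters: a=1, b=6, c=0
log_b(a) = 0
Compare b^c with a: 6^0 = 1 = 1, so c = log_b(a).
Comparing c=0 vs log_b(a)=0:
0 = 0 => Case 2
Result: T(n) = O(n^0 * log n)
Master Theorem case = 2


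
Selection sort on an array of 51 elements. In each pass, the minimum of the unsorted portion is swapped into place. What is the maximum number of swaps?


Selection sort performs one swap per pass:
  Pass 1: find min in positions 0 to 50, swap with position 0
  Pass 2: find min in positions 1 to 50, swap with position 1
  Pass 3: find min in positions 2 to 50, swap with position 2
  Pass 4: find min in positions 3 to 50, swap with position 3
  Pass 5: find min in positions 4 to 50, swap with position 4
  ... (45 more passes)
Total passes (and swaps) = n - 1 = 51 - 1 = 50


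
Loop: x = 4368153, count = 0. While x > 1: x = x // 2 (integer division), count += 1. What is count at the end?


The variable x halves each step:
x = 4368153 -> 2184076 -> 1092038 -> 546019 -> 273009 -> 136504 -> 68252 -> 34126 -> 17063 -> 8531 -> 4265 -> 2132 -> 1066 -> 533 -> 266 -> 133 -> 66 -> 33 -> 16 -> 8 -> 4 -> 2 -> 1
Number of halvings = floor(log2(4368153)) = 22


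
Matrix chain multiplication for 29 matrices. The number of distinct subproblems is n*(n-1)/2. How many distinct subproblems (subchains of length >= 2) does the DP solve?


Subproblems are indexed by (i, j) where i < j.
Number of such pairs = n*(n-1)/2
= 29 * 28 / 2
= 406


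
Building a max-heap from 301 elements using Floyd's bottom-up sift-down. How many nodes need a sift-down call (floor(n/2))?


In a heap of 301 elements (0-indexed array):
  Last element index: 300
  Parent of last element: floor((300 - 1) / 2) = 149
  Internal nodes: indices 0 to 149
  Count = floor(301/2) = 150


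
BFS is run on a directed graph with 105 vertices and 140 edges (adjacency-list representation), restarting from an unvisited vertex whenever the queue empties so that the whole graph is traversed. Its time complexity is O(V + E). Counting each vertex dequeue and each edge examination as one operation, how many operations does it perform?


A full BFS traversal dequeues each vertex exactly once and examines each directed edge exactly once.
V = 105 (vertex processing cost)
E = 140 (edge examination cost)
Total operations proportional to V + E = 105 + 140 = 245


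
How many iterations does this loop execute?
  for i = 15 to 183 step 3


The loop variable i takes values starting at 15 and increments by 3 each iteration.
Sequence: i = 15, 18, 21, 24, 27, 30, 33, 36, 39, ...
The upper bound 183 is inclusive, so the count is floor((last - first) / step) + 1:
floor((183 - 15) / 3) + 1 = floor(168/3) + 1 = 56 + 1 = 57


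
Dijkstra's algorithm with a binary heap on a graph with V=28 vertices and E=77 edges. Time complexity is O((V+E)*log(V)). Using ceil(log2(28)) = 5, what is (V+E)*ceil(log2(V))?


Dijkstra with a binary heap: each vertex is extracted once, each edge may relax once.
Each heap operation costs O(log V).
V + E = 28 + 77 = 105
ceil(log2(28)) = 5 (since 2^4 = 16 < 28 <= 32 = 2^5)
Total heap work = (V+E) * ceil(log2(V)) = 105 * 5 = 525


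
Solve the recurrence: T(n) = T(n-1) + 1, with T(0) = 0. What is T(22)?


Unrolling the recurrence:
T(22) = T(21) + 1
       = T(20) + 1 + 1
       = T(19) + 1*3
       ...
       = T(0) + 1*22
       = 0 + 22 = 22


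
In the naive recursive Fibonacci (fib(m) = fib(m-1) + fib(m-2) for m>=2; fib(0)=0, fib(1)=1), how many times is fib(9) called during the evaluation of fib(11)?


Let N(m) = number of times fib(m) is called while evaluating fib(11).
N(11) = 1 (the initial call).
N(10) = 1 (only fib(11) calls it).
For 1 <= m <= 9: fib(m) is called by fib(m+1) and fib(m+2), so
  N(m) = N(m+1) + N(m+2).
fib(0) is called only by fib(2), so N(0) = N(2).
Walk down from m=11:
  N(11)=1, N(10)=1, N(9)=2
N(9) = 2


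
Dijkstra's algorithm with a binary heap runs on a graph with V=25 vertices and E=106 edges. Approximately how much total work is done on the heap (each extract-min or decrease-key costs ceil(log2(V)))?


Dijkstra with a binary heap: each vertex is extracted once, each edge may relax once.
Each heap operation costs O(log V).
V + E = 25 + 106 = 131
ceil(log2(25)) = 5 (since 2^4 = 16 < 25 <= 32 = 2^5)
Total heap work = (V+E) * ceil(log2(V)) = 131 * 5 = 655


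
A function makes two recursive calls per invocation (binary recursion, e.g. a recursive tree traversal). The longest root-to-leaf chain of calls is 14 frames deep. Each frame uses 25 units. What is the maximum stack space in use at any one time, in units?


Binary recursion: the two calls run one after the other, so only one root-to-leaf chain of frames is on the stack at a time.
Maximum depth (longest chain) = 14 frames
Each frame = 25 units
Max stack space = 14 * 25 = 350


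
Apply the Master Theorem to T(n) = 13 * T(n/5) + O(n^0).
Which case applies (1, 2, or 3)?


The Master Theorem: T(n) = a*T(n/b) + O(n^c)
  a = 13, b = 5, c = 0
log_b(a) = log_5(13) ~ 1.594
Compare b^c with a: 5^0 = 1 < 13, so c < log_b(a).
Since c < log_b(a), Case 1 applies.
T(n) = O(n^(log_5 13)) ~ O(n^1.594)
Master Theorem case = 1


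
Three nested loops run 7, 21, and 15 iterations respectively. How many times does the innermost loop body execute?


Loop 1 (outermost): 7 iterations
Loop 2 (middle): 21 iterations per outer
Loop 3 (innermost): 15 iterations per middle
Total = 7 * 21 * 15 = 2205


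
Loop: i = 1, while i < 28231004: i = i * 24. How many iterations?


i multiplies by 24 each step:
i = 1 -> 24 -> 576 -> 13824 -> 331776 -> 7962624 -> 191102976 (stop)
Iterations = ceil(log_24(28231004)) = 6


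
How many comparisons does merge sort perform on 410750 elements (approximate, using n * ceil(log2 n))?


Recursion depth: ceil(log2(410750)) = 19
Each recursion level merges n = 410750 elements
Total = 410750 * 19 = 7804250


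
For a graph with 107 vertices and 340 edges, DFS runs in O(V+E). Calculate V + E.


A full DFS traversal visits each vertex once and examines each edge once.
V = 107
E = 340
Sum = 107 + 340 = 447


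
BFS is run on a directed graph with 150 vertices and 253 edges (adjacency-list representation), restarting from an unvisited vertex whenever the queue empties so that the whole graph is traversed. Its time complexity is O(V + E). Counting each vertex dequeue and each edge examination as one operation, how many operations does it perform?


A full BFS traversal dequeues each vertex exactly once and examines each directed edge exactly once.
V = 150 (vertex processing cost)
E = 253 (edge examination cost)
Total operations proportional to V + E = 150 + 253 = 403


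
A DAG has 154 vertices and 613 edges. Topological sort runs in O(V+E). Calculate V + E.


V = 154 (vertex processing)
E = 613 (edge processing)
V + E = 154 + 613 = 767


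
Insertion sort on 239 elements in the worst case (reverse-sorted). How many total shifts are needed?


In the worst case (reverse-sorted), each element shifts past all previous:
  Element 1: 1 shifts
  Element 2: 2 shifts
  Element 3: 3 shifts
  Element 4: 4 shifts
  Element 5: 5 shifts
  ...
  Element 238: 238 shifts
Total = 1 + 2 + ... + 238
= 239*(239-1)/2 = 28441


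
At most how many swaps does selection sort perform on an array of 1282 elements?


Each of the 1281 passes places one element in its final position.
Pass 1: swap minimum into position 0
Pass 2: swap minimum of remaining into position 1
...
Pass 1281: last two elements, one swap
Maximum swaps = 1282 - 1 = 1281


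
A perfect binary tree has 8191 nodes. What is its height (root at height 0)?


For a perfect binary tree of height h: n = 2^(h+1) - 1, so h = log2(n+1) - 1.
  n + 1 = 8192 = 2^13
  log2(8192) = 13
  height = 13 - 1 = 12


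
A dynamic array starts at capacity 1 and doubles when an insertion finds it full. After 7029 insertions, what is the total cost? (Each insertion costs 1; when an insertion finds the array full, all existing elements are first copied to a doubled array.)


Insertion cost: 7029 (one per element)
Resizes occur just before inserting elements 2, 3, 5, 9, ...
Elements copied at each resize: 1 + 2 + 4 + 8 + 16 + 32 + 64 + 128 + 256 + 512 + 1024 + 2048 + 4096
Sum of copies = 8191 (geometric series: 2^k - 1)
Total = 7029 + 8191 = 15220


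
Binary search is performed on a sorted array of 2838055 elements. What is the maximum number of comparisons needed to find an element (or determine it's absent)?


Binary search halves the search space each comparison:
  Step 1: search space = 2838055 -> 1419027
  Step 2: search space = 1419027 -> 709513
  Step 3: search space = 709513 -> 354756
  Step 4: search space = 354756 -> 177378
  Step 5: search space = 177378 -> 88689
  Step 6: search space = 88689 -> 44344
  Step 7: search space = 44344 -> 22172
  Step 8: search space = 22172 -> 11086
  Step 9: search space = 11086 -> 5543
  Step 10: search space = 5543 -> 2771
  Step 11: search space = 2771 -> 1385
  Step 12: search space = 1385 -> 692
  Step 13: search space = 692 -> 346
  Step 14: search space = 346 -> 173
  Step 15: search space = 173 -> 86
  Step 16: search space = 86 -> 43
  Step 17: search space = 43 -> 21
  Step 18: search space = 21 -> 10
  Step 19: search space = 10 -> 5
  Step 20: search space = 5 -> 2
  Step 21: search space = 2 -> 1
  Step 22: search space = 1 (final check)
Maximum comparisons = floor(log2(2838055)) + 1 = 21 + 1 = 22


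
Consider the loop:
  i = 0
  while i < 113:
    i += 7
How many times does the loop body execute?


Starting at i = 0, each iteration adds 7.
Iterations until i >= 113:
  Iteration 1: i = 0 -> i = 7
  Iteration 2: i = 7 -> i = 14
  Iteration 3: i = 14 -> i = 21
  Iteration 4: i = 21 -> i = 28
  Iteration 5: i = 28 -> i = 35
  Iteration 6: i = 35 -> i = 42
  Iteration 7: i = 42 -> i = 49
  Iteration 8: i = 49 -> i = 56
  ... continuing ...
Total iterations = ceil(113/7) = 17


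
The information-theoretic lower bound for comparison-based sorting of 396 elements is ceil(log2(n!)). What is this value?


A binary decision tree of height h has at most 2^h leaves and needs at least n! of them, so h >= ceil(log2(n!)).
396! is far too large to multiply out, so use Stirling's series:
  ln(n!) ~ n ln n - n + (1/2) ln(2 pi n) + 1/(12n)  (error below 1/(360 n^3), negligible here)
  ln(396) = 5.9814142
  n ln n = 396 * 5.9814142 = 2368.6400
  (1/2) ln(2 pi * 396) = (1/2) ln(2488.1414) = 3.9096
  1/(12*396) = 0.0002
  ln(396!) ~ 2368.6400 - 396 + 3.9096 + 0.0002 = 1976.5498
Convert to base 2: log2(396!) = 1976.5498 / ln 2 = 1976.5498 / 0.69314718 = 2851.5586
ceil(2851.5586) = 2852


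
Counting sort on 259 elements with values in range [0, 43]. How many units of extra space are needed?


Output array size: 259 (to store sorted result)
Count array size: 44 (one slot per possible value, range 0 to 43)
Total extra space = 259 + 44 = 303


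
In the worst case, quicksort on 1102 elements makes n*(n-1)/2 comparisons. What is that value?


Sum of comparisons per partition:
1101 + 1100 + ... + 1 + 0
= 1102 * (1102 - 1) / 2
= 1102 * 1101 / 2
= 606651


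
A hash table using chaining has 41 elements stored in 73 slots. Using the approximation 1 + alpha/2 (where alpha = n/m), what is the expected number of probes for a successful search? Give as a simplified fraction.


Load factor alpha = n/m = 41/73
Expected probes = 1 + alpha/2 = 1 + 41/(2*73)
= 1 + 41/146
= 146/146 + 41/146
= 187/146


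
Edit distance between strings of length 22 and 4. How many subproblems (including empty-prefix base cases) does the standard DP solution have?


The table includes base cases (empty prefixes).
Rows: (m+1) = 23
Columns: (n+1) = 5
Total = 23 * 5 = 115


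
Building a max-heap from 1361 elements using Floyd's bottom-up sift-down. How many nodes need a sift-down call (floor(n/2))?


In a heap of 1361 elements (0-indexed array):
  Last element index: 1360
  Parent of last element: floor((1360 - 1) / 2) = 679
  Internal nodes: indices 0 to 679
  Count = floor(1361/2) = 680


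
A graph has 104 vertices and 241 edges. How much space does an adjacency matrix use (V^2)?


Adjacency matrix: V x V grid of entries
Space = V^2 = 104^2 = 104 * 104 = 10816


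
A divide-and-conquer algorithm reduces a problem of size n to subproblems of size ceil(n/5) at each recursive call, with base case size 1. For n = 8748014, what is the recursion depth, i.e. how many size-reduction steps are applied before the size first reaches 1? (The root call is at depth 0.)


Each step divides the size by 5 (rounding up); after k steps the size is ceil(n/5^k), which equals 1 exactly when 5^k >= n.
So the depth is the smallest k with 5^k >= 8748014, i.e. ceil(log_5(8748014)).
5^9 = 1953125 < 8748014 <= 9765625 = 5^10
Recursion depth = 10


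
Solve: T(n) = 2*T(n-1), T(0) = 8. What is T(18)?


Unrolling:
T(18) = 2*T(17) = 2^2*T(16) = ... = 2^18*T(0)
= 2^18 * 8
= 262144 * 8 = 2097152


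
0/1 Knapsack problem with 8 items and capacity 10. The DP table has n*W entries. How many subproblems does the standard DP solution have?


The DP table is indexed by (item, capacity).
Rows: 8 items
Columns: 10 capacity values (1 to W)
Total subproblems = 8 * 10 = 80


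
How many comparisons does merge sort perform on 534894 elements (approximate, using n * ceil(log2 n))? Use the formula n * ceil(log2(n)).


Recursion depth: ceil(log2(534894)) = 20
Each recursion level merges n = 534894 elements
Total = 534894 * 20 = 10697880


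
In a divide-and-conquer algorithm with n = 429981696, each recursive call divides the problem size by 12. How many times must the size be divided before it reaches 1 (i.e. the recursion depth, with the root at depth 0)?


Number of divisions = log_12(429981696)
Sizes: 429981696 -> 35831808 -> 2985984 -> 248832 -> 20736 -> 1728 -> 144 -> 12 -> 1 (8 divisions)
Recursion depth = 8
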